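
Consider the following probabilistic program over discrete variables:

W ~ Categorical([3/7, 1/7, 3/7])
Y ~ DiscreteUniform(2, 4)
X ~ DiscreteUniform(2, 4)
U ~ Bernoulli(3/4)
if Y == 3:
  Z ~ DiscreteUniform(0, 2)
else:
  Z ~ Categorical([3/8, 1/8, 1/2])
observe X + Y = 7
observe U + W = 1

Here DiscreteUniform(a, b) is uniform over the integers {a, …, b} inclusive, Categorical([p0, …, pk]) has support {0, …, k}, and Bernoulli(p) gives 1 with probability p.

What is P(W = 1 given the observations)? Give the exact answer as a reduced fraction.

Enumerate traces; 12 have nonzero weight after conditioning:
  (W=0, Y=3, X=4, U=1, Z=0) weight 1/84
  (W=0, Y=3, X=4, U=1, Z=1) weight 1/84
  (W=0, Y=3, X=4, U=1, Z=2) weight 1/84
  (W=0, Y=4, X=3, U=1, Z=0) weight 3/224
  (W=0, Y=4, X=3, U=1, Z=1) weight 1/224
  (W=0, Y=4, X=3, U=1, Z=2) weight 1/56
  (W=1, Y=3, X=4, U=0, Z=0) weight 1/756
  (W=1, Y=3, X=4, U=0, Z=1) weight 1/756
  … 4 more
Group by W:
  weight(W=0) = 1/14
  weight(W=1) = 1/126
Total weight = 1/14 + 1/126 = 5/63
P(W=0 | obs) = 1/14 / 5/63 = 9/10
P(W=1 | obs) = 1/126 / 5/63 = 1/10

P(W = 1 | obs) = 1/10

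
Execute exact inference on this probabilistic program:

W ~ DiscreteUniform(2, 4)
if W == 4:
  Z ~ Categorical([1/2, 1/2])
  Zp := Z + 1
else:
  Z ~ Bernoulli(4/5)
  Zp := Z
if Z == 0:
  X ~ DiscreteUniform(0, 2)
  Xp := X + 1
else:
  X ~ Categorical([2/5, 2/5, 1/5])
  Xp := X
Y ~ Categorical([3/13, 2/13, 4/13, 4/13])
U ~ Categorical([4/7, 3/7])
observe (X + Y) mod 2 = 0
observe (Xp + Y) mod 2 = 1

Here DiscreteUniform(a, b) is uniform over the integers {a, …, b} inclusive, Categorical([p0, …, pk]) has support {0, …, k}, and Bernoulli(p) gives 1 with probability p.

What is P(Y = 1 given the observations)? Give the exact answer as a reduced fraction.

P(Y = 1 | obs) = 1/10

Enumerate traces; 36 have nonzero weight after conditioning:
  (W=2, Z=0, X=0, Y=0, U=0) weight 4/1365
  (W=2, Z=0, X=0, Y=0, U=1) weight 1/455
  (W=2, Z=0, X=0, Y=2, U=0) weight 16/4095
  (W=2, Z=0, X=0, Y=2, U=1) weight 4/1365
  (W=2, Z=0, X=1, Y=1, U=0) weight 8/4095
  (W=2, Z=0, X=1, Y=1, U=1) weight 2/1365
  (W=2, Z=0, X=1, Y=3, U=0) weight 16/4095
  (W=2, Z=0, X=1, Y=3, U=1) weight 4/1365
  … 28 more
Group by Y:
  weight(Y=0) = 3/65
  weight(Y=1) = 1/65
  weight(Y=2) = 4/65
  weight(Y=3) = 2/65
Total weight = 3/65 + 1/65 + 4/65 + 2/65 = 2/13
P(Y=0 | obs) = 3/65 / 2/13 = 3/10
P(Y=1 | obs) = 1/65 / 2/13 = 1/10
P(Y=2 | obs) = 4/65 / 2/13 = 2/5
P(Y=3 | obs) = 2/65 / 2/13 = 1/5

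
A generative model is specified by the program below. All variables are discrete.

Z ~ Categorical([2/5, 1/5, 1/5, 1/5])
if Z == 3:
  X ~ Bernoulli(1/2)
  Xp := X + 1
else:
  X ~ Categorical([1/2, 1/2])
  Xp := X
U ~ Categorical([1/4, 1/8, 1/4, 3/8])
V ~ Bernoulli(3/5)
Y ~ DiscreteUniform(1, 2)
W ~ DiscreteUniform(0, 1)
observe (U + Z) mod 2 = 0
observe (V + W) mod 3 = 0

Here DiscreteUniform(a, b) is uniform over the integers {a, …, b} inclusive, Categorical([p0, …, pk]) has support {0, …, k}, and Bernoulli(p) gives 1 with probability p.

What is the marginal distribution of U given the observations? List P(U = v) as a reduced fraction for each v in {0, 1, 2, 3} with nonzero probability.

P(U=0) = 3/10, P(U=1) = 1/10, P(U=2) = 3/10, P(U=3) = 3/10

Enumerate traces; 32 have nonzero weight after conditioning:
  (Z=0, X=0, U=0, V=0, Y=1, W=0) weight 1/200
  (Z=0, X=0, U=0, V=0, Y=2, W=0) weight 1/200
  (Z=0, X=0, U=2, V=0, Y=1, W=0) weight 1/200
  (Z=0, X=0, U=2, V=0, Y=2, W=0) weight 1/200
  (Z=0, X=1, U=0, V=0, Y=1, W=0) weight 1/200
  (Z=0, X=1, U=0, V=0, Y=2, W=0) weight 1/200
  (Z=0, X=1, U=2, V=0, Y=1, W=0) weight 1/200
  (Z=0, X=1, U=2, V=0, Y=2, W=0) weight 1/200
  (Z=1, X=0, U=1, V=0, Y=1, W=0) weight 1/800
  (Z=1, X=0, U=3, V=0, Y=1, W=0) weight 3/800
  … 22 more
Group by U:
  weight(U=0) = 3/100
  weight(U=1) = 1/100
  weight(U=2) = 3/100
  weight(U=3) = 3/100
Total weight = 3/100 + 1/100 + 3/100 + 3/100 = 1/10
P(U=0 | obs) = 3/100 / 1/10 = 3/10
P(U=1 | obs) = 1/100 / 1/10 = 1/10
P(U=2 | obs) = 3/100 / 1/10 = 3/10
P(U=3 | obs) = 3/100 / 1/10 = 3/10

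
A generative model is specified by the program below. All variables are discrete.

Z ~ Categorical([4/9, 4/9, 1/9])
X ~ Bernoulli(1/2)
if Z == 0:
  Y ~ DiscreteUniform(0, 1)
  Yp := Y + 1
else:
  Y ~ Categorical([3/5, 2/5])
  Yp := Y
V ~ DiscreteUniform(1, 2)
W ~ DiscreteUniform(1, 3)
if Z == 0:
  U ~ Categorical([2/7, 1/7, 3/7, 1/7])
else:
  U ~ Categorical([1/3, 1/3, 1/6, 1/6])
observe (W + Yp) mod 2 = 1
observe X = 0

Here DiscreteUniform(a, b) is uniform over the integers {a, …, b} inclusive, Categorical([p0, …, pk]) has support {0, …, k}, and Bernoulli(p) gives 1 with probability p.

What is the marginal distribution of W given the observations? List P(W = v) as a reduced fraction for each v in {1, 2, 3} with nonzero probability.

Enumerate traces; 72 have nonzero weight after conditioning:
  (Z=0, X=0, Y=0, V=1, W=2, U=0) weight 1/189
  (Z=0, X=0, Y=0, V=1, W=2, U=1) weight 1/378
  (Z=0, X=0, Y=0, V=1, W=2, U=2) weight 1/126
  (Z=0, X=0, Y=0, V=1, W=2, U=3) weight 1/378
  (Z=0, X=0, Y=0, V=2, W=2, U=0) weight 1/189
  (Z=0, X=0, Y=0, V=2, W=2, U=1) weight 1/378
  (Z=0, X=0, Y=0, V=2, W=2, U=2) weight 1/126
  (Z=0, X=0, Y=0, V=2, W=2, U=3) weight 1/378
  (Z=0, X=0, Y=1, V=1, W=1, U=0) weight 1/189
  (Z=0, X=0, Y=1, V=1, W=3, U=0) weight 1/189
  … 62 more
Group by W:
  weight(W=1) = 5/54
  weight(W=2) = 2/27
  weight(W=3) = 5/54
Total weight = 5/54 + 2/27 + 5/54 = 7/27
P(W=1 | obs) = 5/54 / 7/27 = 5/14
P(W=2 | obs) = 2/27 / 7/27 = 2/7
P(W=3 | obs) = 5/54 / 7/27 = 5/14

P(W=1) = 5/14, P(W=2) = 2/7, P(W=3) = 5/14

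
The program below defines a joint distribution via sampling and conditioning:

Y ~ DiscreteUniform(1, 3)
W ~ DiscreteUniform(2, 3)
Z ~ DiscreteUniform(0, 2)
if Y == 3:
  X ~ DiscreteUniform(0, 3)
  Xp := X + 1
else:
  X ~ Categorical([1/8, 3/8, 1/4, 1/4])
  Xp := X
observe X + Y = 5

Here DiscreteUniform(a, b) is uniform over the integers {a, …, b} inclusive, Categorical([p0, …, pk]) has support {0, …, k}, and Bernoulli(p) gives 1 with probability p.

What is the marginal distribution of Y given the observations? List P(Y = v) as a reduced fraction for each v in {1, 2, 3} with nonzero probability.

Enumerate traces; 12 have nonzero weight after conditioning:
  (Y=2, W=2, Z=0, X=3) weight 1/72
  (Y=2, W=2, Z=1, X=3) weight 1/72
  (Y=2, W=2, Z=2, X=3) weight 1/72
  (Y=2, W=3, Z=0, X=3) weight 1/72
  (Y=2, W=3, Z=1, X=3) weight 1/72
  (Y=2, W=3, Z=2, X=3) weight 1/72
  (Y=3, W=2, Z=0, X=2) weight 1/72
  (Y=3, W=2, Z=1, X=2) weight 1/72
  … 4 more
Group by Y:
  weight(Y=2) = 1/12
  weight(Y=3) = 1/12
Total weight = 1/12 + 1/12 = 1/6
P(Y=2 | obs) = 1/12 / 1/6 = 1/2
P(Y=3 | obs) = 1/12 / 1/6 = 1/2

P(Y=2) = 1/2, P(Y=3) = 1/2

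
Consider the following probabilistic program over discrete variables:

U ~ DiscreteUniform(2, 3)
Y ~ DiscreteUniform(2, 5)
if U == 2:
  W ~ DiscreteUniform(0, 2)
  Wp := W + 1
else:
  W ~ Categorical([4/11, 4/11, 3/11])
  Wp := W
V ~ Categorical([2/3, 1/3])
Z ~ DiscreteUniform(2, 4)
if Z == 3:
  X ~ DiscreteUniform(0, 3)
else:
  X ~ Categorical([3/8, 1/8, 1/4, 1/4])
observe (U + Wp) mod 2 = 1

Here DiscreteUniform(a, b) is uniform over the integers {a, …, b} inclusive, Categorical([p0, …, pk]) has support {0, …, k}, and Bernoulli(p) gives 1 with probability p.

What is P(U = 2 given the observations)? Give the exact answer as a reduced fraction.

P(U = 2 | obs) = 22/43

Enumerate traces; 384 have nonzero weight after conditioning:
  (U=2, Y=2, W=0, V=0, Z=2, X=0) weight 1/288
  (U=2, Y=2, W=0, V=0, Z=2, X=1) weight 1/864
  (U=2, Y=2, W=0, V=0, Z=2, X=2) weight 1/432
  (U=2, Y=2, W=0, V=0, Z=2, X=3) weight 1/432
  (U=2, Y=2, W=0, V=0, Z=3, X=0) weight 1/432
  (U=2, Y=2, W=0, V=0, Z=3, X=1) weight 1/432
  (U=2, Y=2, W=0, V=0, Z=3, X=2) weight 1/432
  (U=2, Y=2, W=0, V=0, Z=3, X=3) weight 1/432
  (U=3, Y=2, W=0, V=0, Z=2, X=0) weight 1/264
  … 375 more
Group by U:
  weight(U=2) = 1/3
  weight(U=3) = 7/22
Total weight = 1/3 + 7/22 = 43/66
P(U=2 | obs) = 1/3 / 43/66 = 22/43
P(U=3 | obs) = 7/22 / 43/66 = 21/43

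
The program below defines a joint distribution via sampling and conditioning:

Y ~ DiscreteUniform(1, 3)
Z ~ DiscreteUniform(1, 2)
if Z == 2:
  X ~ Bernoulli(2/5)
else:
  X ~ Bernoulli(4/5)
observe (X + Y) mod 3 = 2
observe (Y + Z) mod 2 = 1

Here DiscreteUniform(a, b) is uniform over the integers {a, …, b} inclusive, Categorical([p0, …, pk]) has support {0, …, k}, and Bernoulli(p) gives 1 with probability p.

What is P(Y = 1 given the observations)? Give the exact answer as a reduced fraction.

P(Y = 1 | obs) = 2/3

Enumerate traces; 2 have nonzero weight after conditioning:
  (Y=1, Z=2, X=1) weight 1/15
  (Y=2, Z=1, X=0) weight 1/30
Group by Y:
  weight(Y=1) = 1/15
  weight(Y=2) = 1/30
Total weight = 1/15 + 1/30 = 1/10
P(Y=1 | obs) = 1/15 / 1/10 = 2/3
P(Y=2 | obs) = 1/30 / 1/10 = 1/3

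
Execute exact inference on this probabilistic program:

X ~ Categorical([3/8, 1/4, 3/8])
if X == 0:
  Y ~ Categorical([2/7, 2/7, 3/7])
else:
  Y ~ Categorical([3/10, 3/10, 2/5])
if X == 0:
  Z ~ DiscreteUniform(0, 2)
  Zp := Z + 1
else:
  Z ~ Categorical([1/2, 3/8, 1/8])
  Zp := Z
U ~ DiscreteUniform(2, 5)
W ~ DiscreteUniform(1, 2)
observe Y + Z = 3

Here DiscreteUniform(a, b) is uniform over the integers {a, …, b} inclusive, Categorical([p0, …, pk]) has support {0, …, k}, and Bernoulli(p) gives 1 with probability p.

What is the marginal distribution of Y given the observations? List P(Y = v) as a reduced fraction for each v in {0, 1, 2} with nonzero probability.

P(Y=1) = 53/185, P(Y=2) = 132/185

Enumerate traces; 48 have nonzero weight after conditioning:
  (X=0, Y=1, Z=2, U=2, W=1) weight 1/224
  (X=0, Y=1, Z=2, U=2, W=2) weight 1/224
  (X=0, Y=1, Z=2, U=3, W=1) weight 1/224
  (X=0, Y=1, Z=2, U=3, W=2) weight 1/224
  (X=0, Y=1, Z=2, U=4, W=1) weight 1/224
  (X=0, Y=1, Z=2, U=4, W=2) weight 1/224
  (X=0, Y=1, Z=2, U=5, W=1) weight 1/224
  (X=0, Y=1, Z=2, U=5, W=2) weight 1/224
  (X=0, Y=2, Z=1, U=2, W=1) weight 3/448
  … 39 more
Group by Y:
  weight(Y=1) = 53/896
  weight(Y=2) = 33/224
Total weight = 53/896 + 33/224 = 185/896
P(Y=1 | obs) = 53/896 / 185/896 = 53/185
P(Y=2 | obs) = 33/224 / 185/896 = 132/185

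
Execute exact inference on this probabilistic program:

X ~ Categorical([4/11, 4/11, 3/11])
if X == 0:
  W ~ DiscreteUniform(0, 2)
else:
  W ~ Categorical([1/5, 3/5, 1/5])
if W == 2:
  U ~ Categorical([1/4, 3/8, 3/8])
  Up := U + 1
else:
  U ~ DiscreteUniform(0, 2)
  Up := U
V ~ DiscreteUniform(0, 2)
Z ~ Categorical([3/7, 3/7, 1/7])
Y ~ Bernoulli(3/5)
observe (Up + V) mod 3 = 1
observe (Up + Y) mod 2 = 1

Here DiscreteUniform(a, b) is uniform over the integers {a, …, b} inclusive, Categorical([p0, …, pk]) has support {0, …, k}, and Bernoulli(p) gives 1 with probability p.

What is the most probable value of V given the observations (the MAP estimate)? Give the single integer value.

Enumerate traces; 81 have nonzero weight after conditioning:
  (X=0, W=0, U=0, V=1, Z=0, Y=1) weight 4/1155
  (X=0, W=0, U=0, V=1, Z=1, Y=1) weight 4/1155
  (X=0, W=0, U=0, V=1, Z=2, Y=1) weight 4/3465
  (X=0, W=0, U=1, V=0, Z=0, Y=0) weight 8/3465
  (X=0, W=0, U=1, V=0, Z=1, Y=0) weight 8/3465
  (X=0, W=0, U=1, V=0, Z=2, Y=0) weight 8/10395
  (X=0, W=0, U=2, V=2, Z=0, Y=1) weight 4/1155
  (X=0, W=0, U=2, V=2, Z=1, Y=1) weight 4/1155
  … 73 more
Group by V:
  weight(V=0) = 619/14850
  weight(V=1) = 619/9900
  weight(V=2) = 1361/19800
Total weight = 619/14850 + 619/9900 + 1361/19800 = 10273/59400
P(V=0 | obs) = 619/14850 / 10273/59400 = 2476/10273
P(V=1 | obs) = 619/9900 / 10273/59400 = 3714/10273
P(V=2 | obs) = 1361/19800 / 10273/59400 = 4083/10273
argmax = 2

argmax_v P(V = v | obs) = 2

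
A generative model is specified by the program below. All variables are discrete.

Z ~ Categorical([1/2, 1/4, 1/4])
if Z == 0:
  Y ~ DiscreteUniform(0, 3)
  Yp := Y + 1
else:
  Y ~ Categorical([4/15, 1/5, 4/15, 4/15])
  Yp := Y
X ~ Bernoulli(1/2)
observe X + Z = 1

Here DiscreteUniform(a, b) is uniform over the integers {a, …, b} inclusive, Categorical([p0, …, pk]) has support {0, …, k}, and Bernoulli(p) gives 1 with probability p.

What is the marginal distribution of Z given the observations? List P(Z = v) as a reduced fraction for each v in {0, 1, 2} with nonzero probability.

Enumerate traces; 8 have nonzero weight after conditioning:
  (Z=0, Y=0, X=1) weight 1/16
  (Z=0, Y=1, X=1) weight 1/16
  (Z=0, Y=2, X=1) weight 1/16
  (Z=0, Y=3, X=1) weight 1/16
  (Z=1, Y=0, X=0) weight 1/30
  (Z=1, Y=1, X=0) weight 1/40
  (Z=1, Y=2, X=0) weight 1/30
  (Z=1, Y=3, X=0) weight 1/30
Group by Z:
  weight(Z=0) = 1/4
  weight(Z=1) = 1/8
Total weight = 1/4 + 1/8 = 3/8
P(Z=0 | obs) = 1/4 / 3/8 = 2/3
P(Z=1 | obs) = 1/8 / 3/8 = 1/3

P(Z=0) = 2/3, P(Z=1) = 1/3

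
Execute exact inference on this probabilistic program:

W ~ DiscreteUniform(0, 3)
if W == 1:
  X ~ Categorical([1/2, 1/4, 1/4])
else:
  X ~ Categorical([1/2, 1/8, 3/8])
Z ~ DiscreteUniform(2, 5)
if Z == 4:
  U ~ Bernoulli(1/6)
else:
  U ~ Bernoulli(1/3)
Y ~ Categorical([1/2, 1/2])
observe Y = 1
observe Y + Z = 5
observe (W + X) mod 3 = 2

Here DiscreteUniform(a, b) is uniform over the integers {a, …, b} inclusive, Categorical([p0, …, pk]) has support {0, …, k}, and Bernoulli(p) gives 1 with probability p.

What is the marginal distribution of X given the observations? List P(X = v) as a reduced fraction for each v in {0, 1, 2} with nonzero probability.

P(X=0) = 1/3, P(X=1) = 1/6, P(X=2) = 1/2

Enumerate traces; 8 have nonzero weight after conditioning:
  (W=0, X=2, Z=4, U=0, Y=1) weight 5/512
  (W=0, X=2, Z=4, U=1, Y=1) weight 1/512
  (W=1, X=1, Z=4, U=0, Y=1) weight 5/768
  (W=1, X=1, Z=4, U=1, Y=1) weight 1/768
  (W=2, X=0, Z=4, U=0, Y=1) weight 5/384
  (W=2, X=0, Z=4, U=1, Y=1) weight 1/384
  (W=3, X=2, Z=4, U=0, Y=1) weight 5/512
  (W=3, X=2, Z=4, U=1, Y=1) weight 1/512
Group by X:
  weight(X=0) = 1/64
  weight(X=1) = 1/128
  weight(X=2) = 3/128
Total weight = 1/64 + 1/128 + 3/128 = 3/64
P(X=0 | obs) = 1/64 / 3/64 = 1/3
P(X=1 | obs) = 1/128 / 3/64 = 1/6
P(X=2 | obs) = 3/128 / 3/64 = 1/2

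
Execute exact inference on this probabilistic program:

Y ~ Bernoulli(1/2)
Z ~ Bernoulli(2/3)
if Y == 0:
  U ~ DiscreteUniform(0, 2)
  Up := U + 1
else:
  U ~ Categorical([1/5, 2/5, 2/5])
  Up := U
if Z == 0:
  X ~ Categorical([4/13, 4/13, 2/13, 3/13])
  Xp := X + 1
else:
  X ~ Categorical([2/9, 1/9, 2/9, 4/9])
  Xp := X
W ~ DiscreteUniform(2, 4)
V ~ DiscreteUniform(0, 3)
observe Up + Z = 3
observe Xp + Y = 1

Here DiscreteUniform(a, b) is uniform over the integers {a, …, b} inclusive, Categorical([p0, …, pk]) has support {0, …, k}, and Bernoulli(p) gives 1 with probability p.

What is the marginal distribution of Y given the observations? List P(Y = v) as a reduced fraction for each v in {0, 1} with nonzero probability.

P(Y=0) = 155/311, P(Y=1) = 156/311

Enumerate traces; 36 have nonzero weight after conditioning:
  (Y=0, Z=0, U=2, X=0, W=2, V=0) weight 1/702
  (Y=0, Z=0, U=2, X=0, W=2, V=1) weight 1/702
  (Y=0, Z=0, U=2, X=0, W=2, V=2) weight 1/702
  (Y=0, Z=0, U=2, X=0, W=2, V=3) weight 1/702
  (Y=0, Z=0, U=2, X=0, W=3, V=0) weight 1/702
  (Y=0, Z=0, U=2, X=0, W=3, V=1) weight 1/702
  (Y=0, Z=0, U=2, X=0, W=3, V=2) weight 1/702
  (Y=0, Z=0, U=2, X=0, W=3, V=3) weight 1/702
  (Y=1, Z=1, U=2, X=0, W=2, V=0) weight 1/405
  … 27 more
Group by Y:
  weight(Y=0) = 31/1053
  weight(Y=1) = 4/135
Total weight = 31/1053 + 4/135 = 311/5265
P(Y=0 | obs) = 31/1053 / 311/5265 = 155/311
P(Y=1 | obs) = 4/135 / 311/5265 = 156/311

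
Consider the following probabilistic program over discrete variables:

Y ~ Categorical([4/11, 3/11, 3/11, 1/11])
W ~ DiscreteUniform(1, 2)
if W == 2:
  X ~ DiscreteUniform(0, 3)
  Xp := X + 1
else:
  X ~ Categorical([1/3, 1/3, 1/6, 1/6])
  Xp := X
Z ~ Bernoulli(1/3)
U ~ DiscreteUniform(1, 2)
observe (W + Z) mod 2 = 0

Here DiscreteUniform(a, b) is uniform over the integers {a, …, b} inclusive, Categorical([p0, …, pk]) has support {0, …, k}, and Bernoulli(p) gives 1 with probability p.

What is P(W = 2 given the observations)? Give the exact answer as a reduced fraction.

Enumerate traces; 64 have nonzero weight after conditioning:
  (Y=0, W=1, X=0, Z=1, U=1) weight 1/99
  (Y=0, W=1, X=0, Z=1, U=2) weight 1/99
  (Y=0, W=1, X=1, Z=1, U=1) weight 1/99
  (Y=0, W=1, X=1, Z=1, U=2) weight 1/99
  (Y=0, W=1, X=2, Z=1, U=1) weight 1/198
  (Y=0, W=1, X=2, Z=1, U=2) weight 1/198
  (Y=0, W=1, X=3, Z=1, U=1) weight 1/198
  (Y=0, W=1, X=3, Z=1, U=2) weight 1/198
  (Y=0, W=2, X=0, Z=0, U=1) weight 1/66
  … 55 more
Group by W:
  weight(W=1) = 1/6
  weight(W=2) = 1/3
Total weight = 1/6 + 1/3 = 1/2
P(W=1 | obs) = 1/6 / 1/2 = 1/3
P(W=2 | obs) = 1/3 / 1/2 = 2/3

P(W = 2 | obs) = 2/3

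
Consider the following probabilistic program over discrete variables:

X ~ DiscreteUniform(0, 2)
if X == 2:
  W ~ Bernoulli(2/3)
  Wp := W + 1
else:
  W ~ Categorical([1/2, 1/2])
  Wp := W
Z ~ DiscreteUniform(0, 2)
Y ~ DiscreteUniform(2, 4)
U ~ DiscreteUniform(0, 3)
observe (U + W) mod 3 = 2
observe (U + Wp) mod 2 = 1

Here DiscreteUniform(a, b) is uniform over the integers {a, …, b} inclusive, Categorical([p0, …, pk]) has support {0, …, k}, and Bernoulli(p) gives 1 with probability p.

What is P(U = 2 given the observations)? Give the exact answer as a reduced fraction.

Enumerate traces; 18 have nonzero weight after conditioning:
  (X=2, W=0, Z=0, Y=2, U=2) weight 1/324
  (X=2, W=0, Z=0, Y=3, U=2) weight 1/324
  (X=2, W=0, Z=0, Y=4, U=2) weight 1/324
  (X=2, W=0, Z=1, Y=2, U=2) weight 1/324
  (X=2, W=0, Z=1, Y=3, U=2) weight 1/324
  (X=2, W=0, Z=1, Y=4, U=2) weight 1/324
  (X=2, W=0, Z=2, Y=2, U=2) weight 1/324
  (X=2, W=0, Z=2, Y=3, U=2) weight 1/324
  (X=2, W=1, Z=0, Y=2, U=1) weight 1/162
  … 9 more
Group by U:
  weight(U=1) = 1/18
  weight(U=2) = 1/36
Total weight = 1/18 + 1/36 = 1/12
P(U=1 | obs) = 1/18 / 1/12 = 2/3
P(U=2 | obs) = 1/36 / 1/12 = 1/3

P(U = 2 | obs) = 1/3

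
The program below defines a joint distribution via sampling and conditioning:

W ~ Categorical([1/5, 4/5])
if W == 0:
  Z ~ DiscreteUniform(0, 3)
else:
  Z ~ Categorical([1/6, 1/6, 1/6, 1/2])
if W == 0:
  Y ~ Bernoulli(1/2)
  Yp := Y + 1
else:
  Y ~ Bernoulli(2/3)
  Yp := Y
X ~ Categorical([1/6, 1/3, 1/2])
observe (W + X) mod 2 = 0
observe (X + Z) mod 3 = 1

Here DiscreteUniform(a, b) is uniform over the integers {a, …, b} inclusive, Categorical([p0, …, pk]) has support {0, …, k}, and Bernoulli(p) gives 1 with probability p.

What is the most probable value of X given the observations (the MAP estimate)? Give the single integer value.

Enumerate traces; 8 have nonzero weight after conditioning:
  (W=0, Z=1, Y=0, X=0) weight 1/240
  (W=0, Z=1, Y=1, X=0) weight 1/240
  (W=0, Z=2, Y=0, X=2) weight 1/80
  (W=0, Z=2, Y=1, X=2) weight 1/80
  (W=1, Z=0, Y=0, X=1) weight 2/135
  (W=1, Z=0, Y=1, X=1) weight 4/135
  (W=1, Z=3, Y=0, X=1) weight 2/45
  (W=1, Z=3, Y=1, X=1) weight 4/45
Group by X:
  weight(X=0) = 1/120
  weight(X=1) = 8/45
  weight(X=2) = 1/40
Total weight = 1/120 + 8/45 + 1/40 = 19/90
P(X=0 | obs) = 1/120 / 19/90 = 3/76
P(X=1 | obs) = 8/45 / 19/90 = 16/19
P(X=2 | obs) = 1/40 / 19/90 = 9/76
argmax = 1

argmax_v P(X = v | obs) = 1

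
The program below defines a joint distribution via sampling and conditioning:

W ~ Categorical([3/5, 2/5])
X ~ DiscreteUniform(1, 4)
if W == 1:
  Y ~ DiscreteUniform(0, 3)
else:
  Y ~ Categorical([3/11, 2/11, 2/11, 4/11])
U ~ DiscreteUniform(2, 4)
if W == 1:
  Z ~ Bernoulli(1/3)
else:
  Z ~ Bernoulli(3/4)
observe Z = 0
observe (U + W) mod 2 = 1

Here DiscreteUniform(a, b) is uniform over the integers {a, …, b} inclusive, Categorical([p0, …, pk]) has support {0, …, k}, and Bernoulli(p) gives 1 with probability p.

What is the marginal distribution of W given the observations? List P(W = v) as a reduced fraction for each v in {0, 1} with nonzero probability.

P(W=0) = 9/41, P(W=1) = 32/41

Enumerate traces; 48 have nonzero weight after conditioning:
  (W=0, X=1, Y=0, U=3, Z=0) weight 3/880
  (W=0, X=1, Y=1, U=3, Z=0) weight 1/440
  (W=0, X=1, Y=2, U=3, Z=0) weight 1/440
  (W=0, X=1, Y=3, U=3, Z=0) weight 1/220
  (W=0, X=2, Y=0, U=3, Z=0) weight 3/880
  (W=0, X=2, Y=1, U=3, Z=0) weight 1/440
  (W=0, X=2, Y=2, U=3, Z=0) weight 1/440
  (W=0, X=2, Y=3, U=3, Z=0) weight 1/220
  (W=1, X=1, Y=0, U=2, Z=0) weight 1/180
  … 39 more
Group by W:
  weight(W=0) = 1/20
  weight(W=1) = 8/45
Total weight = 1/20 + 8/45 = 41/180
P(W=0 | obs) = 1/20 / 41/180 = 9/41
P(W=1 | obs) = 8/45 / 41/180 = 32/41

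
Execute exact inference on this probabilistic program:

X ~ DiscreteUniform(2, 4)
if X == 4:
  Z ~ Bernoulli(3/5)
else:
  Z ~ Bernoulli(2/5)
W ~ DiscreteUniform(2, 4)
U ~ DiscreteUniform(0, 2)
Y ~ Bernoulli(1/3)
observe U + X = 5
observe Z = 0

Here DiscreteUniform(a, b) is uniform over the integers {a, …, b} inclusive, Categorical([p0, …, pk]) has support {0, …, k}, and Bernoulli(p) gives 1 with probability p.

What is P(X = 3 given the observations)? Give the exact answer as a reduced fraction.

P(X = 3 | obs) = 3/5

Enumerate traces; 12 have nonzero weight after conditioning:
  (X=3, Z=0, W=2, U=2, Y=0) weight 2/135
  (X=3, Z=0, W=2, U=2, Y=1) weight 1/135
  (X=3, Z=0, W=3, U=2, Y=0) weight 2/135
  (X=3, Z=0, W=3, U=2, Y=1) weight 1/135
  (X=3, Z=0, W=4, U=2, Y=0) weight 2/135
  (X=3, Z=0, W=4, U=2, Y=1) weight 1/135
  (X=4, Z=0, W=2, U=1, Y=0) weight 4/405
  (X=4, Z=0, W=2, U=1, Y=1) weight 2/405
  … 4 more
Group by X:
  weight(X=3) = 1/15
  weight(X=4) = 2/45
Total weight = 1/15 + 2/45 = 1/9
P(X=3 | obs) = 1/15 / 1/9 = 3/5
P(X=4 | obs) = 2/45 / 1/9 = 2/5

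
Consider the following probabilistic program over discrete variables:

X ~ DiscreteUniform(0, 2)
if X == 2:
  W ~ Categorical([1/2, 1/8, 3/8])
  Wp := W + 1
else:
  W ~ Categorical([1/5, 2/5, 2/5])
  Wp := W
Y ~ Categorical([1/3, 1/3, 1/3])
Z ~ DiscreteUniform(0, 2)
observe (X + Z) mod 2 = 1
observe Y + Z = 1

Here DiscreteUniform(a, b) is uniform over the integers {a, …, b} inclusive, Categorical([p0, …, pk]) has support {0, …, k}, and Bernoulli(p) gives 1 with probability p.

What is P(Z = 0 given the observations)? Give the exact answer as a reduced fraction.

P(Z = 0 | obs) = 1/3

Enumerate traces; 9 have nonzero weight after conditioning:
  (X=0, W=0, Y=0, Z=1) weight 1/135
  (X=0, W=1, Y=0, Z=1) weight 2/135
  (X=0, W=2, Y=0, Z=1) weight 2/135
  (X=1, W=0, Y=1, Z=0) weight 1/135
  (X=1, W=1, Y=1, Z=0) weight 2/135
  (X=1, W=2, Y=1, Z=0) weight 2/135
  (X=2, W=0, Y=0, Z=1) weight 1/54
  (X=2, W=1, Y=0, Z=1) weight 1/216
  … 1 more
Group by Z:
  weight(Z=0) = 1/27
  weight(Z=1) = 2/27
Total weight = 1/27 + 2/27 = 1/9
P(Z=0 | obs) = 1/27 / 1/9 = 1/3
P(Z=1 | obs) = 2/27 / 1/9 = 2/3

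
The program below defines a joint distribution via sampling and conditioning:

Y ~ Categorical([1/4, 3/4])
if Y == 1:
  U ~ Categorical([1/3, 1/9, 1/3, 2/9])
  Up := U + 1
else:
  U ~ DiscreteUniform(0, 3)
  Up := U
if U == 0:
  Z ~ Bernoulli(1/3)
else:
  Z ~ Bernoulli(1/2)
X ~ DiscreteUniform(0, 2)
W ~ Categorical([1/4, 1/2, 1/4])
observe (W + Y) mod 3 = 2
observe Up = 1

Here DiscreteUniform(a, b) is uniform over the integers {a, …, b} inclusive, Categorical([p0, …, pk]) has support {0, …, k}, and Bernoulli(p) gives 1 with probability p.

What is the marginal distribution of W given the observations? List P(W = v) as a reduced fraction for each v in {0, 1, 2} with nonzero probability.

P(W=1) = 8/9, P(W=2) = 1/9

Enumerate traces; 12 have nonzero weight after conditioning:
  (Y=0, U=1, Z=0, X=0, W=2) weight 1/384
  (Y=0, U=1, Z=0, X=1, W=2) weight 1/384
  (Y=0, U=1, Z=0, X=2, W=2) weight 1/384
  (Y=0, U=1, Z=1, X=0, W=2) weight 1/384
  (Y=0, U=1, Z=1, X=1, W=2) weight 1/384
  (Y=0, U=1, Z=1, X=2, W=2) weight 1/384
  (Y=1, U=0, Z=0, X=0, W=1) weight 1/36
  (Y=1, U=0, Z=0, X=1, W=1) weight 1/36
  … 4 more
Group by W:
  weight(W=1) = 1/8
  weight(W=2) = 1/64
Total weight = 1/8 + 1/64 = 9/64
P(W=1 | obs) = 1/8 / 9/64 = 8/9
P(W=2 | obs) = 1/64 / 9/64 = 1/9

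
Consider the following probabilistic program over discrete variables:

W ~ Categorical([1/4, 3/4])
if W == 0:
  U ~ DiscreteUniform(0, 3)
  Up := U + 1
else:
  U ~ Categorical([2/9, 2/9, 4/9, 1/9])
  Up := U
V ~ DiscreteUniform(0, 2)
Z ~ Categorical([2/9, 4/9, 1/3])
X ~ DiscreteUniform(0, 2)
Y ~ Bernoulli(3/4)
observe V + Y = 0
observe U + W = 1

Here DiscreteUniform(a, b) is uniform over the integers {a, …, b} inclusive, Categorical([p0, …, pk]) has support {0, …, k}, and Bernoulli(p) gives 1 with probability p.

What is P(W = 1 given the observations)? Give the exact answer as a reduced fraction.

P(W = 1 | obs) = 8/11

Enumerate traces; 18 have nonzero weight after conditioning:
  (W=0, U=1, V=0, Z=0, X=0, Y=0) weight 1/2592
  (W=0, U=1, V=0, Z=0, X=1, Y=0) weight 1/2592
  (W=0, U=1, V=0, Z=0, X=2, Y=0) weight 1/2592
  (W=0, U=1, V=0, Z=1, X=0, Y=0) weight 1/1296
  (W=0, U=1, V=0, Z=1, X=1, Y=0) weight 1/1296
  (W=0, U=1, V=0, Z=1, X=2, Y=0) weight 1/1296
  (W=0, U=1, V=0, Z=2, X=0, Y=0) weight 1/1728
  (W=0, U=1, V=0, Z=2, X=1, Y=0) weight 1/1728
  (W=1, U=0, V=0, Z=0, X=0, Y=0) weight 1/972
  … 9 more
Group by W:
  weight(W=0) = 1/192
  weight(W=1) = 1/72
Total weight = 1/192 + 1/72 = 11/576
P(W=0 | obs) = 1/192 / 11/576 = 3/11
P(W=1 | obs) = 1/72 / 11/576 = 8/11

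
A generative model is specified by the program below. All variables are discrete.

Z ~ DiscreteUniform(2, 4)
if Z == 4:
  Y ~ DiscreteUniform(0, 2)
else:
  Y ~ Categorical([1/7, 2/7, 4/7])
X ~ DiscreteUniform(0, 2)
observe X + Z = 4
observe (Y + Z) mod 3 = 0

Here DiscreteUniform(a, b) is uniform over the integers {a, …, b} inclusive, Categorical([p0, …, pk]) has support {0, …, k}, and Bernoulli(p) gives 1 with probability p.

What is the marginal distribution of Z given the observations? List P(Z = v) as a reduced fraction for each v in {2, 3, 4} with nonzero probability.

P(Z=2) = 3/8, P(Z=3) = 3/16, P(Z=4) = 7/16

Enumerate traces; 3 have nonzero weight after conditioning:
  (Z=2, Y=1, X=2) weight 2/63
  (Z=3, Y=0, X=1) weight 1/63
  (Z=4, Y=2, X=0) weight 1/27
Group by Z:
  weight(Z=2) = 2/63
  weight(Z=3) = 1/63
  weight(Z=4) = 1/27
Total weight = 2/63 + 1/63 + 1/27 = 16/189
P(Z=2 | obs) = 2/63 / 16/189 = 3/8
P(Z=3 | obs) = 1/63 / 16/189 = 3/16
P(Z=4 | obs) = 1/27 / 16/189 = 7/16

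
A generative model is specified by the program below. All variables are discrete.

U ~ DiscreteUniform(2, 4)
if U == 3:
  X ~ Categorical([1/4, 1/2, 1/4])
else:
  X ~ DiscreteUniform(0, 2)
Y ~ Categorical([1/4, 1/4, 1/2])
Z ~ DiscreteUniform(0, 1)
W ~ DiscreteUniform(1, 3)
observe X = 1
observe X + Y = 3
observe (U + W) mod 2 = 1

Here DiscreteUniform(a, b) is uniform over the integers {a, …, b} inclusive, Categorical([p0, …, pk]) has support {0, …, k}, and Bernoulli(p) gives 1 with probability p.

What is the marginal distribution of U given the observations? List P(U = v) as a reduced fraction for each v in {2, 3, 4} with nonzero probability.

Enumerate traces; 10 have nonzero weight after conditioning:
  (U=2, X=1, Y=2, Z=0, W=1) weight 1/108
  (U=2, X=1, Y=2, Z=0, W=3) weight 1/108
  (U=2, X=1, Y=2, Z=1, W=1) weight 1/108
  (U=2, X=1, Y=2, Z=1, W=3) weight 1/108
  (U=3, X=1, Y=2, Z=0, W=2) weight 1/72
  (U=3, X=1, Y=2, Z=1, W=2) weight 1/72
  (U=4, X=1, Y=2, Z=0, W=1) weight 1/108
  (U=4, X=1, Y=2, Z=0, W=3) weight 1/108
  … 2 more
Group by U:
  weight(U=2) = 1/27
  weight(U=3) = 1/36
  weight(U=4) = 1/27
Total weight = 1/27 + 1/36 + 1/27 = 11/108
P(U=2 | obs) = 1/27 / 11/108 = 4/11
P(U=3 | obs) = 1/36 / 11/108 = 3/11
P(U=4 | obs) = 1/27 / 11/108 = 4/11

P(U=2) = 4/11, P(U=3) = 3/11, P(U=4) = 4/11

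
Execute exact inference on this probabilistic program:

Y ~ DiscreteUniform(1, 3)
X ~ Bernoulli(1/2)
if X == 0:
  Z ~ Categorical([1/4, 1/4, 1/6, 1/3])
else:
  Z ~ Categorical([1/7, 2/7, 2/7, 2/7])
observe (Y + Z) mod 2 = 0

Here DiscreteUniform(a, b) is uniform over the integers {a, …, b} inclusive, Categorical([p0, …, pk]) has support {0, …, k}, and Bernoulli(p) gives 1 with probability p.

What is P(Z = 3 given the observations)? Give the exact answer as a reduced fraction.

Enumerate traces; 12 have nonzero weight after conditioning:
  (Y=1, X=0, Z=1) weight 1/24
  (Y=1, X=0, Z=3) weight 1/18
  (Y=1, X=1, Z=1) weight 1/21
  (Y=1, X=1, Z=3) weight 1/21
  (Y=2, X=0, Z=0) weight 1/24
  (Y=2, X=0, Z=2) weight 1/36
  (Y=2, X=1, Z=0) weight 1/42
  (Y=2, X=1, Z=2) weight 1/21
  … 4 more
Group by Z:
  weight(Z=0) = 11/168
  weight(Z=1) = 5/28
  weight(Z=2) = 19/252
  weight(Z=3) = 13/63
Total weight = 11/168 + 5/28 + 19/252 + 13/63 = 265/504
P(Z=0 | obs) = 11/168 / 265/504 = 33/265
P(Z=1 | obs) = 5/28 / 265/504 = 18/53
P(Z=2 | obs) = 19/252 / 265/504 = 38/265
P(Z=3 | obs) = 13/63 / 265/504 = 104/265

P(Z = 3 | obs) = 104/265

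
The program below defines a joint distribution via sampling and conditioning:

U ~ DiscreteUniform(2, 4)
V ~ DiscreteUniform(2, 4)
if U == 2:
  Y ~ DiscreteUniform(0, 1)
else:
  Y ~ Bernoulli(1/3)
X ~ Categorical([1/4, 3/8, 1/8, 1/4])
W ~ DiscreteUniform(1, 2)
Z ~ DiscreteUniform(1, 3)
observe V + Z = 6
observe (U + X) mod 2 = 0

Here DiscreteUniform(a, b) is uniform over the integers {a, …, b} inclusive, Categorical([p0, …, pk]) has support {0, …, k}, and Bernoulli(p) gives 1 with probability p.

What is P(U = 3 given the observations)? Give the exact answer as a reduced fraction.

P(U = 3 | obs) = 5/11

Enumerate traces; 48 have nonzero weight after conditioning:
  (U=2, V=3, Y=0, X=0, W=1, Z=3) weight 1/432
  (U=2, V=3, Y=0, X=0, W=2, Z=3) weight 1/432
  (U=2, V=3, Y=0, X=2, W=1, Z=3) weight 1/864
  (U=2, V=3, Y=0, X=2, W=2, Z=3) weight 1/864
  (U=2, V=3, Y=1, X=0, W=1, Z=3) weight 1/432
  (U=2, V=3, Y=1, X=0, W=2, Z=3) weight 1/432
  (U=2, V=3, Y=1, X=2, W=1, Z=3) weight 1/864
  (U=2, V=3, Y=1, X=2, W=2, Z=3) weight 1/864
  (U=3, V=3, Y=0, X=1, W=1, Z=3) weight 1/216
  (U=4, V=3, Y=0, X=0, W=1, Z=3) weight 1/324
  … 38 more
Group by U:
  weight(U=2) = 1/36
  weight(U=3) = 5/108
  weight(U=4) = 1/36
Total weight = 1/36 + 5/108 + 1/36 = 11/108
P(U=2 | obs) = 1/36 / 11/108 = 3/11
P(U=3 | obs) = 5/108 / 11/108 = 5/11
P(U=4 | obs) = 1/36 / 11/108 = 3/11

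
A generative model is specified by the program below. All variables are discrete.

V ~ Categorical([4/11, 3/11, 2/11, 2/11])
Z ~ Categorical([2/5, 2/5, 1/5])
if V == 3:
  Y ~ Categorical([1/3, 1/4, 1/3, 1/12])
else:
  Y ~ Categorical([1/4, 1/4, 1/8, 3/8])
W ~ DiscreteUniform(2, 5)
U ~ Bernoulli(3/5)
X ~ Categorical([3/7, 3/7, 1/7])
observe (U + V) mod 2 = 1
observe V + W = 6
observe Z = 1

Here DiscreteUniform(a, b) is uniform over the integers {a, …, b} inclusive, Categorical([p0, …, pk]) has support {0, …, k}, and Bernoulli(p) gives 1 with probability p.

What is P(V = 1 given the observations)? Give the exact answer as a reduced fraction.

Enumerate traces; 36 have nonzero weight after conditioning:
  (V=1, Z=1, Y=0, W=5, U=0, X=0) weight 9/7700
  (V=1, Z=1, Y=0, W=5, U=0, X=1) weight 9/7700
  (V=1, Z=1, Y=0, W=5, U=0, X=2) weight 3/7700
  (V=1, Z=1, Y=1, W=5, U=0, X=0) weight 9/7700
  (V=1, Z=1, Y=1, W=5, U=0, X=1) weight 9/7700
  (V=1, Z=1, Y=1, W=5, U=0, X=2) weight 3/7700
  (V=1, Z=1, Y=2, W=5, U=0, X=0) weight 9/15400
  (V=1, Z=1, Y=2, W=5, U=0, X=1) weight 9/15400
  (V=2, Z=1, Y=0, W=4, U=1, X=0) weight 9/7700
  (V=3, Z=1, Y=0, W=3, U=0, X=0) weight 2/1925
  … 26 more
Group by V:
  weight(V=1) = 3/275
  weight(V=2) = 3/275
  weight(V=3) = 2/275
Total weight = 3/275 + 3/275 + 2/275 = 8/275
P(V=1 | obs) = 3/275 / 8/275 = 3/8
P(V=2 | obs) = 3/275 / 8/275 = 3/8
P(V=3 | obs) = 2/275 / 8/275 = 1/4

P(V = 1 | obs) = 3/8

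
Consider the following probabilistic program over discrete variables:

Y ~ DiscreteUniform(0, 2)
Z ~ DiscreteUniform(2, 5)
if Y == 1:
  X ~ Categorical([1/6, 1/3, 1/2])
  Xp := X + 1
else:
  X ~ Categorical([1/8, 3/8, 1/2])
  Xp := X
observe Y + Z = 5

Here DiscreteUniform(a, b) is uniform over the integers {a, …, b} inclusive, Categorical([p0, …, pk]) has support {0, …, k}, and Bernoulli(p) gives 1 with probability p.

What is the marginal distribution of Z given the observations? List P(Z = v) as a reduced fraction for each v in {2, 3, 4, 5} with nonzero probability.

P(Z=3) = 1/3, P(Z=4) = 1/3, P(Z=5) = 1/3

Enumerate traces; 9 have nonzero weight after conditioning:
  (Y=0, Z=5, X=0) weight 1/96
  (Y=0, Z=5, X=1) weight 1/32
  (Y=0, Z=5, X=2) weight 1/24
  (Y=1, Z=4, X=0) weight 1/72
  (Y=1, Z=4, X=1) weight 1/36
  (Y=1, Z=4, X=2) weight 1/24
  (Y=2, Z=3, X=0) weight 1/96
  (Y=2, Z=3, X=1) weight 1/32
  … 1 more
Group by Z:
  weight(Z=3) = 1/12
  weight(Z=4) = 1/12
  weight(Z=5) = 1/12
Total weight = 1/12 + 1/12 + 1/12 = 1/4
P(Z=3 | obs) = 1/12 / 1/4 = 1/3
P(Z=4 | obs) = 1/12 / 1/4 = 1/3
P(Z=5 | obs) = 1/12 / 1/4 = 1/3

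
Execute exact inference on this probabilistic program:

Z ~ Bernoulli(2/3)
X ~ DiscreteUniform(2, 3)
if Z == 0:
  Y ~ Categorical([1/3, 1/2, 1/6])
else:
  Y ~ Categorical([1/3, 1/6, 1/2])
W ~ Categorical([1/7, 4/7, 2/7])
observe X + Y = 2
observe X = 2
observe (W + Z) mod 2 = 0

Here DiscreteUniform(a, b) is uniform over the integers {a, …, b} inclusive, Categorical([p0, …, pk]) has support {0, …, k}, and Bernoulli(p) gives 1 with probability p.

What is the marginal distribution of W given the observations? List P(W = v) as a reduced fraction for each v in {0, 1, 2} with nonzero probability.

P(W=0) = 1/11, P(W=1) = 8/11, P(W=2) = 2/11

Enumerate traces; 3 have nonzero weight after conditioning:
  (Z=0, X=2, Y=0, W=0) weight 1/126
  (Z=0, X=2, Y=0, W=2) weight 1/63
  (Z=1, X=2, Y=0, W=1) weight 4/63
Group by W:
  weight(W=0) = 1/126
  weight(W=1) = 4/63
  weight(W=2) = 1/63
Total weight = 1/126 + 4/63 + 1/63 = 11/126
P(W=0 | obs) = 1/126 / 11/126 = 1/11
P(W=1 | obs) = 4/63 / 11/126 = 8/11
P(W=2 | obs) = 1/63 / 11/126 = 2/11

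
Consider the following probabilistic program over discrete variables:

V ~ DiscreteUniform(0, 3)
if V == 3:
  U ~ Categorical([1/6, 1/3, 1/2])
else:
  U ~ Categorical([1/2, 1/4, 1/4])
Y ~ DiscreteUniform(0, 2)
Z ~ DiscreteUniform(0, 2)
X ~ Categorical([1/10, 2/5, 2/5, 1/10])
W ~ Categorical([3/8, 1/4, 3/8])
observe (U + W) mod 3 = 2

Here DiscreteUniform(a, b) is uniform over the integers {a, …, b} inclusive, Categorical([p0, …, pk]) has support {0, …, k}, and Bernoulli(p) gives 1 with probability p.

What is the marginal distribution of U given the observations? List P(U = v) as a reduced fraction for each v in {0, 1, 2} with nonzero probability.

P(U=0) = 60/131, P(U=1) = 26/131, P(U=2) = 45/131

Enumerate traces; 432 have nonzero weight after conditioning:
  (V=0, U=0, Y=0, Z=0, X=0, W=2) weight 1/1920
  (V=0, U=0, Y=0, Z=0, X=1, W=2) weight 1/480
  (V=0, U=0, Y=0, Z=0, X=2, W=2) weight 1/480
  (V=0, U=0, Y=0, Z=0, X=3, W=2) weight 1/1920
  (V=0, U=0, Y=0, Z=1, X=0, W=2) weight 1/1920
  (V=0, U=0, Y=0, Z=1, X=1, W=2) weight 1/480
  (V=0, U=0, Y=0, Z=1, X=2, W=2) weight 1/480
  (V=0, U=0, Y=0, Z=1, X=3, W=2) weight 1/1920
  (V=0, U=1, Y=0, Z=0, X=0, W=1) weight 1/5760
  (V=0, U=2, Y=0, Z=0, X=0, W=0) weight 1/3840
  … 422 more
Group by U:
  weight(U=0) = 5/32
  weight(U=1) = 13/192
  weight(U=2) = 15/128
Total weight = 5/32 + 13/192 + 15/128 = 131/384
P(U=0 | obs) = 5/32 / 131/384 = 60/131
P(U=1 | obs) = 13/192 / 131/384 = 26/131
P(U=2 | obs) = 15/128 / 131/384 = 45/131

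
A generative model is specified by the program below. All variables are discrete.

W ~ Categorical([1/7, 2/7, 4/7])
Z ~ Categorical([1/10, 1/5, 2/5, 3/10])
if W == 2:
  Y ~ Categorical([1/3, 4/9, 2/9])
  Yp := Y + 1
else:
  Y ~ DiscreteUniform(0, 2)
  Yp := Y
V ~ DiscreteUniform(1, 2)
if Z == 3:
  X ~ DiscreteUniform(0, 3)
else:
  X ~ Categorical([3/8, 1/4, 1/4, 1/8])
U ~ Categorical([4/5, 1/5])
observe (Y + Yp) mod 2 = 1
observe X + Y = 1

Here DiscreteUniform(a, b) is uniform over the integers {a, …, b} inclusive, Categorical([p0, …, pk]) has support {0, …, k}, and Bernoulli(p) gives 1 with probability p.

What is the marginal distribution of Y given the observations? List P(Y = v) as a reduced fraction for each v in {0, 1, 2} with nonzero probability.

Enumerate traces; 32 have nonzero weight after conditioning:
  (W=2, Z=0, Y=0, V=1, X=1, U=0) weight 1/525
  (W=2, Z=0, Y=0, V=1, X=1, U=1) weight 1/2100
  (W=2, Z=0, Y=0, V=2, X=1, U=0) weight 1/525
  (W=2, Z=0, Y=0, V=2, X=1, U=1) weight 1/2100
  (W=2, Z=0, Y=1, V=1, X=0, U=0) weight 2/525
  (W=2, Z=0, Y=1, V=1, X=0, U=1) weight 1/1050
  (W=2, Z=0, Y=1, V=2, X=0, U=0) weight 2/525
  (W=2, Z=0, Y=1, V=2, X=0, U=1) weight 1/1050
  … 24 more
Group by Y:
  weight(Y=0) = 1/21
  weight(Y=1) = 3/35
Total weight = 1/21 + 3/35 = 2/15
P(Y=0 | obs) = 1/21 / 2/15 = 5/14
P(Y=1 | obs) = 3/35 / 2/15 = 9/14

P(Y=0) = 5/14, P(Y=1) = 9/14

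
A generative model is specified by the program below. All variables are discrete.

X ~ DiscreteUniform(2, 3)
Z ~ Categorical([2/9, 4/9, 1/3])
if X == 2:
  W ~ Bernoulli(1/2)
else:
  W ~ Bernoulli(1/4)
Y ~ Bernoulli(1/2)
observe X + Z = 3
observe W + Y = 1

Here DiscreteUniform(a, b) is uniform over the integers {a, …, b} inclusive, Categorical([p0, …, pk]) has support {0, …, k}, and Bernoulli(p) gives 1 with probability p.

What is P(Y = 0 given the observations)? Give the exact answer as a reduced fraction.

P(Y = 0 | obs) = 5/12

Enumerate traces; 4 have nonzero weight after conditioning:
  (X=2, Z=1, W=0, Y=1) weight 1/18
  (X=2, Z=1, W=1, Y=0) weight 1/18
  (X=3, Z=0, W=0, Y=1) weight 1/24
  (X=3, Z=0, W=1, Y=0) weight 1/72
Group by Y:
  weight(Y=0) = 5/72
  weight(Y=1) = 7/72
Total weight = 5/72 + 7/72 = 1/6
P(Y=0 | obs) = 5/72 / 1/6 = 5/12
P(Y=1 | obs) = 7/72 / 1/6 = 7/12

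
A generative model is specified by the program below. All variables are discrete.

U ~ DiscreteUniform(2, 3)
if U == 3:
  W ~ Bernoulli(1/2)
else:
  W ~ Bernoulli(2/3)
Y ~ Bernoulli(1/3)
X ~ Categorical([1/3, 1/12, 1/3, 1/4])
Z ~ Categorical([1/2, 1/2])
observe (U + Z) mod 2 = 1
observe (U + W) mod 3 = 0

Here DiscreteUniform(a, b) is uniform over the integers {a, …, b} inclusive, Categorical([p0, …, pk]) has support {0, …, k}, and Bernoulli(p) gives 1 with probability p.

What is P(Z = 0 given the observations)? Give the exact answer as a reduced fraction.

P(Z = 0 | obs) = 3/7

Enumerate traces; 16 have nonzero weight after conditioning:
  (U=2, W=1, Y=0, X=0, Z=1) weight 1/27
  (U=2, W=1, Y=0, X=1, Z=1) weight 1/108
  (U=2, W=1, Y=0, X=2, Z=1) weight 1/27
  (U=2, W=1, Y=0, X=3, Z=1) weight 1/36
  (U=2, W=1, Y=1, X=0, Z=1) weight 1/54
  (U=2, W=1, Y=1, X=1, Z=1) weight 1/216
  (U=2, W=1, Y=1, X=2, Z=1) weight 1/54
  (U=2, W=1, Y=1, X=3, Z=1) weight 1/72
  (U=3, W=0, Y=0, X=0, Z=0) weight 1/36
  … 7 more
Group by Z:
  weight(Z=0) = 1/8
  weight(Z=1) = 1/6
Total weight = 1/8 + 1/6 = 7/24
P(Z=0 | obs) = 1/8 / 7/24 = 3/7
P(Z=1 | obs) = 1/6 / 7/24 = 4/7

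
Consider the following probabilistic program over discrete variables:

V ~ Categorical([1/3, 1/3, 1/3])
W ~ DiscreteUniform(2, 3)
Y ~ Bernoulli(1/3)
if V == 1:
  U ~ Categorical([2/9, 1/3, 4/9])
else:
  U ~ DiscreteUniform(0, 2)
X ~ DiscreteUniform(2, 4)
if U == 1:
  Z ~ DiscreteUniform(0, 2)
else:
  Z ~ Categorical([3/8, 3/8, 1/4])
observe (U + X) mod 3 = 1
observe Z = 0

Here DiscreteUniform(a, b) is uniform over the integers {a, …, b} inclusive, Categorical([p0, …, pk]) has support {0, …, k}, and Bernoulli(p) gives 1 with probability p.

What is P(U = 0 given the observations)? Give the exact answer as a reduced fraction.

Enumerate traces; 36 have nonzero weight after conditioning:
  (V=0, W=2, Y=0, U=0, X=4, Z=0) weight 1/216
  (V=0, W=2, Y=0, U=1, X=3, Z=0) weight 1/243
  (V=0, W=2, Y=0, U=2, X=2, Z=0) weight 1/216
  (V=0, W=2, Y=1, U=0, X=4, Z=0) weight 1/432
  (V=0, W=2, Y=1, U=1, X=3, Z=0) weight 1/486
  (V=0, W=2, Y=1, U=2, X=2, Z=0) weight 1/432
  (V=0, W=3, Y=0, U=0, X=4, Z=0) weight 1/216
  (V=0, W=3, Y=0, U=1, X=3, Z=0) weight 1/243
  … 28 more
Group by U:
  weight(U=0) = 1/27
  weight(U=1) = 1/27
  weight(U=2) = 5/108
Total weight = 1/27 + 1/27 + 5/108 = 13/108
P(U=0 | obs) = 1/27 / 13/108 = 4/13
P(U=1 | obs) = 1/27 / 13/108 = 4/13
P(U=2 | obs) = 5/108 / 13/108 = 5/13

P(U = 0 | obs) = 4/13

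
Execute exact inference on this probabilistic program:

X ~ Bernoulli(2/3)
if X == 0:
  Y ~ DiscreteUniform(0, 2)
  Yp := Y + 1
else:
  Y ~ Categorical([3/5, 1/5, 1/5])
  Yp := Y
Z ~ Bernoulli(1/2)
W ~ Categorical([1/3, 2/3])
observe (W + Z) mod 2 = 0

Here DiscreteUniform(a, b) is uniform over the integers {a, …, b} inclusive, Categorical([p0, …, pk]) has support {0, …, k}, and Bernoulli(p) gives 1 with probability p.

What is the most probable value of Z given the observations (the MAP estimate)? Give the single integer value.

Enumerate traces; 12 have nonzero weight after conditioning:
  (X=0, Y=0, Z=0, W=0) weight 1/54
  (X=0, Y=0, Z=1, W=1) weight 1/27
  (X=0, Y=1, Z=0, W=0) weight 1/54
  (X=0, Y=1, Z=1, W=1) weight 1/27
  (X=0, Y=2, Z=0, W=0) weight 1/54
  (X=0, Y=2, Z=1, W=1) weight 1/27
  (X=1, Y=0, Z=0, W=0) weight 1/15
  (X=1, Y=0, Z=1, W=1) weight 2/15
  … 4 more
Group by Z:
  weight(Z=0) = 1/6
  weight(Z=1) = 1/3
Total weight = 1/6 + 1/3 = 1/2
P(Z=0 | obs) = 1/6 / 1/2 = 1/3
P(Z=1 | obs) = 1/3 / 1/2 = 2/3
argmax = 1

argmax_v P(Z = v | obs) = 1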